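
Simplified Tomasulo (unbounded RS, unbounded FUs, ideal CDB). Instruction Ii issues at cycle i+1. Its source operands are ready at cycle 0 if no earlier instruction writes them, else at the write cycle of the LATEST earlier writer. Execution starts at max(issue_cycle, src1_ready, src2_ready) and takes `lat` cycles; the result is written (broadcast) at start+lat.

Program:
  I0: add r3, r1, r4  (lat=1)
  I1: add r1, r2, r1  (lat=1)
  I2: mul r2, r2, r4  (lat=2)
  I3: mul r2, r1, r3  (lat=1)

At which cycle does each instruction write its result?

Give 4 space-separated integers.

Answer: 2 3 5 5

Derivation:
I0 add r3: issue@1 deps=(None,None) exec_start@1 write@2
I1 add r1: issue@2 deps=(None,None) exec_start@2 write@3
I2 mul r2: issue@3 deps=(None,None) exec_start@3 write@5
I3 mul r2: issue@4 deps=(1,0) exec_start@4 write@5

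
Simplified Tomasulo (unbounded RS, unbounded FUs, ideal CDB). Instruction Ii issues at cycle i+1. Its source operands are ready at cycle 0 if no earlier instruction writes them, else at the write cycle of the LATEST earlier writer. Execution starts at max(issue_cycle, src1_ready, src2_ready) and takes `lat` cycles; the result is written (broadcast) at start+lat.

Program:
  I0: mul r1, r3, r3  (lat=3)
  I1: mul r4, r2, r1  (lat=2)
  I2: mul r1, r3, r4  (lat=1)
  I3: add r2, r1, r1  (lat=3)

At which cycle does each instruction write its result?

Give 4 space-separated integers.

Answer: 4 6 7 10

Derivation:
I0 mul r1: issue@1 deps=(None,None) exec_start@1 write@4
I1 mul r4: issue@2 deps=(None,0) exec_start@4 write@6
I2 mul r1: issue@3 deps=(None,1) exec_start@6 write@7
I3 add r2: issue@4 deps=(2,2) exec_start@7 write@10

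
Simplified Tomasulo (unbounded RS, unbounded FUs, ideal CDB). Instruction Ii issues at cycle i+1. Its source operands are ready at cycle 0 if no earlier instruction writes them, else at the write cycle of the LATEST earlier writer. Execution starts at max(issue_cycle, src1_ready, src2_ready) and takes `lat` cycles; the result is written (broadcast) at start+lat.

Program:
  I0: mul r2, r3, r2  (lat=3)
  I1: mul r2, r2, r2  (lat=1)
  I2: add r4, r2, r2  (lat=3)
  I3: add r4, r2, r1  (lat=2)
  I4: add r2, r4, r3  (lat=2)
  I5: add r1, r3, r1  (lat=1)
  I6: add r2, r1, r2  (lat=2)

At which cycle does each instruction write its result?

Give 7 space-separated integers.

I0 mul r2: issue@1 deps=(None,None) exec_start@1 write@4
I1 mul r2: issue@2 deps=(0,0) exec_start@4 write@5
I2 add r4: issue@3 deps=(1,1) exec_start@5 write@8
I3 add r4: issue@4 deps=(1,None) exec_start@5 write@7
I4 add r2: issue@5 deps=(3,None) exec_start@7 write@9
I5 add r1: issue@6 deps=(None,None) exec_start@6 write@7
I6 add r2: issue@7 deps=(5,4) exec_start@9 write@11

Answer: 4 5 8 7 9 7 11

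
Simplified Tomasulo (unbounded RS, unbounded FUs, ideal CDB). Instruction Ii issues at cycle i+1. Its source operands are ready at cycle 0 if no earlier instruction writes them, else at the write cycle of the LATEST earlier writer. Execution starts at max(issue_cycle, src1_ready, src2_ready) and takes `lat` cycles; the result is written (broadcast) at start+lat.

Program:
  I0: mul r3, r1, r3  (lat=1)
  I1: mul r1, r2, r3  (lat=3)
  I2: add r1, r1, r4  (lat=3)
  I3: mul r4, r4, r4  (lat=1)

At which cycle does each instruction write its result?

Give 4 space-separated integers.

Answer: 2 5 8 5

Derivation:
I0 mul r3: issue@1 deps=(None,None) exec_start@1 write@2
I1 mul r1: issue@2 deps=(None,0) exec_start@2 write@5
I2 add r1: issue@3 deps=(1,None) exec_start@5 write@8
I3 mul r4: issue@4 deps=(None,None) exec_start@4 write@5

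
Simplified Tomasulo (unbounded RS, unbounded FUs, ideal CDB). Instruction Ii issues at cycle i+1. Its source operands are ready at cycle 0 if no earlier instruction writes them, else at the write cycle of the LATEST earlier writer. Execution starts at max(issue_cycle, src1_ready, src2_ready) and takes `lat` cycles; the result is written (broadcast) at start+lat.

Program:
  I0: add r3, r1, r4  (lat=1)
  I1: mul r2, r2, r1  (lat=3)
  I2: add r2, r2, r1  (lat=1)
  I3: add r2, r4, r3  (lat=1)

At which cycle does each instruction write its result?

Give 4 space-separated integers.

Answer: 2 5 6 5

Derivation:
I0 add r3: issue@1 deps=(None,None) exec_start@1 write@2
I1 mul r2: issue@2 deps=(None,None) exec_start@2 write@5
I2 add r2: issue@3 deps=(1,None) exec_start@5 write@6
I3 add r2: issue@4 deps=(None,0) exec_start@4 write@5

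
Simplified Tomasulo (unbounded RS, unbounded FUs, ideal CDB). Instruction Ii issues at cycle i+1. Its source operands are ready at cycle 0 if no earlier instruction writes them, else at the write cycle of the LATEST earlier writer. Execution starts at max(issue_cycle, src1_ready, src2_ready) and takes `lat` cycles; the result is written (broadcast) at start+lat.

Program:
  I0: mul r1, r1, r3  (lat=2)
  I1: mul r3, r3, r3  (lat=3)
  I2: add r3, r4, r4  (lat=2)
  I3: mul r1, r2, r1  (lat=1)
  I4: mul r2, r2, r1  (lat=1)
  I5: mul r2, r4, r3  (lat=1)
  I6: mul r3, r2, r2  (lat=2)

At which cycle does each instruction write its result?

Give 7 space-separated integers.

I0 mul r1: issue@1 deps=(None,None) exec_start@1 write@3
I1 mul r3: issue@2 deps=(None,None) exec_start@2 write@5
I2 add r3: issue@3 deps=(None,None) exec_start@3 write@5
I3 mul r1: issue@4 deps=(None,0) exec_start@4 write@5
I4 mul r2: issue@5 deps=(None,3) exec_start@5 write@6
I5 mul r2: issue@6 deps=(None,2) exec_start@6 write@7
I6 mul r3: issue@7 deps=(5,5) exec_start@7 write@9

Answer: 3 5 5 5 6 7 9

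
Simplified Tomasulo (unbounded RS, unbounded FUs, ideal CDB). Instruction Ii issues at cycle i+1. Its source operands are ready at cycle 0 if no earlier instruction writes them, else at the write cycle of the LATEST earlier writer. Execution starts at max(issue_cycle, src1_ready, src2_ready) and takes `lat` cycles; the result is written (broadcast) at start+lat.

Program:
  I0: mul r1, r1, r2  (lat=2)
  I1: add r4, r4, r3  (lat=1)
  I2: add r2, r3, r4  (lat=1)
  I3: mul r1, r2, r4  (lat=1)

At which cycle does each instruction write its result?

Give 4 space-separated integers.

Answer: 3 3 4 5

Derivation:
I0 mul r1: issue@1 deps=(None,None) exec_start@1 write@3
I1 add r4: issue@2 deps=(None,None) exec_start@2 write@3
I2 add r2: issue@3 deps=(None,1) exec_start@3 write@4
I3 mul r1: issue@4 deps=(2,1) exec_start@4 write@5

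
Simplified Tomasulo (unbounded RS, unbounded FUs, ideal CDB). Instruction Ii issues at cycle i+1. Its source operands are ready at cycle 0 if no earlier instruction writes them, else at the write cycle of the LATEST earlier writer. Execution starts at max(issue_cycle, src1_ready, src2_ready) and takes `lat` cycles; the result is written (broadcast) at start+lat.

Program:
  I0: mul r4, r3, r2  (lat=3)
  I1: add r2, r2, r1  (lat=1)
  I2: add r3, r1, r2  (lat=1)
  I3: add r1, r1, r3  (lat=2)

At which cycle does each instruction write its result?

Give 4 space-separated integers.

Answer: 4 3 4 6

Derivation:
I0 mul r4: issue@1 deps=(None,None) exec_start@1 write@4
I1 add r2: issue@2 deps=(None,None) exec_start@2 write@3
I2 add r3: issue@3 deps=(None,1) exec_start@3 write@4
I3 add r1: issue@4 deps=(None,2) exec_start@4 write@6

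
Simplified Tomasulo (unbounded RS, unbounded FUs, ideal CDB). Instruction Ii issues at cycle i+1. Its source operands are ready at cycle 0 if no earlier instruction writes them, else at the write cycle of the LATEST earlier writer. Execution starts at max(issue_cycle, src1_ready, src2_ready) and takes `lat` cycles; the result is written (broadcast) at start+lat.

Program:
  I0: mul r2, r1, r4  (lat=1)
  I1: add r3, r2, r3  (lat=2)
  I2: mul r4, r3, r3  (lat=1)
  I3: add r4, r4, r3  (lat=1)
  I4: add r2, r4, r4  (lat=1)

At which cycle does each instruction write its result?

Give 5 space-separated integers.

Answer: 2 4 5 6 7

Derivation:
I0 mul r2: issue@1 deps=(None,None) exec_start@1 write@2
I1 add r3: issue@2 deps=(0,None) exec_start@2 write@4
I2 mul r4: issue@3 deps=(1,1) exec_start@4 write@5
I3 add r4: issue@4 deps=(2,1) exec_start@5 write@6
I4 add r2: issue@5 deps=(3,3) exec_start@6 write@7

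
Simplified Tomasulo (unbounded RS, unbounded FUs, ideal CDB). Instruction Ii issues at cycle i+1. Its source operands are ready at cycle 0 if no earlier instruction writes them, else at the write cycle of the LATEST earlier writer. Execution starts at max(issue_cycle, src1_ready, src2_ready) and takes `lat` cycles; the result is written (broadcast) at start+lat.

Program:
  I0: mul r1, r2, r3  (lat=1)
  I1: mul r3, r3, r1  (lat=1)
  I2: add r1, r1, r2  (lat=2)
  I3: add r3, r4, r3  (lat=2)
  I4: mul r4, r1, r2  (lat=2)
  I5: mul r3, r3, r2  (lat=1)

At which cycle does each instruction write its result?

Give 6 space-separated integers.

Answer: 2 3 5 6 7 7

Derivation:
I0 mul r1: issue@1 deps=(None,None) exec_start@1 write@2
I1 mul r3: issue@2 deps=(None,0) exec_start@2 write@3
I2 add r1: issue@3 deps=(0,None) exec_start@3 write@5
I3 add r3: issue@4 deps=(None,1) exec_start@4 write@6
I4 mul r4: issue@5 deps=(2,None) exec_start@5 write@7
I5 mul r3: issue@6 deps=(3,None) exec_start@6 write@7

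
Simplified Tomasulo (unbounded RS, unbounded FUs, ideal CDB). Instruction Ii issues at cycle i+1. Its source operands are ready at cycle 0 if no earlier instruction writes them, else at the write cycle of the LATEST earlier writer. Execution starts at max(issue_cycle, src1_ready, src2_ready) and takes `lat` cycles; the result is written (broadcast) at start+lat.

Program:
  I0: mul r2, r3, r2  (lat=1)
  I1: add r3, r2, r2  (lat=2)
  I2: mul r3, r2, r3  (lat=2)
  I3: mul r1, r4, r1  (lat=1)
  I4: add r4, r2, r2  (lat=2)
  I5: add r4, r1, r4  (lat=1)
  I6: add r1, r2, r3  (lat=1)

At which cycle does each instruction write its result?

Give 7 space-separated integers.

Answer: 2 4 6 5 7 8 8

Derivation:
I0 mul r2: issue@1 deps=(None,None) exec_start@1 write@2
I1 add r3: issue@2 deps=(0,0) exec_start@2 write@4
I2 mul r3: issue@3 deps=(0,1) exec_start@4 write@6
I3 mul r1: issue@4 deps=(None,None) exec_start@4 write@5
I4 add r4: issue@5 deps=(0,0) exec_start@5 write@7
I5 add r4: issue@6 deps=(3,4) exec_start@7 write@8
I6 add r1: issue@7 deps=(0,2) exec_start@7 write@8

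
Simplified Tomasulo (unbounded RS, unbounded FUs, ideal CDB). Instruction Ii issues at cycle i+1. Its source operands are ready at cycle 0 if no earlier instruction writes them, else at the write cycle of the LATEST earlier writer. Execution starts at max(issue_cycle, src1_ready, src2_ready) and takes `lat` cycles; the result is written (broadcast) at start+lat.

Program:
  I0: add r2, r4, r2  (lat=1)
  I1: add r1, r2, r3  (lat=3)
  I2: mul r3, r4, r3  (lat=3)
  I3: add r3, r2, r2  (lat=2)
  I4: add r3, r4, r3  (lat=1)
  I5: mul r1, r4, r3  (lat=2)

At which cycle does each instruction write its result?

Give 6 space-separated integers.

I0 add r2: issue@1 deps=(None,None) exec_start@1 write@2
I1 add r1: issue@2 deps=(0,None) exec_start@2 write@5
I2 mul r3: issue@3 deps=(None,None) exec_start@3 write@6
I3 add r3: issue@4 deps=(0,0) exec_start@4 write@6
I4 add r3: issue@5 deps=(None,3) exec_start@6 write@7
I5 mul r1: issue@6 deps=(None,4) exec_start@7 write@9

Answer: 2 5 6 6 7 9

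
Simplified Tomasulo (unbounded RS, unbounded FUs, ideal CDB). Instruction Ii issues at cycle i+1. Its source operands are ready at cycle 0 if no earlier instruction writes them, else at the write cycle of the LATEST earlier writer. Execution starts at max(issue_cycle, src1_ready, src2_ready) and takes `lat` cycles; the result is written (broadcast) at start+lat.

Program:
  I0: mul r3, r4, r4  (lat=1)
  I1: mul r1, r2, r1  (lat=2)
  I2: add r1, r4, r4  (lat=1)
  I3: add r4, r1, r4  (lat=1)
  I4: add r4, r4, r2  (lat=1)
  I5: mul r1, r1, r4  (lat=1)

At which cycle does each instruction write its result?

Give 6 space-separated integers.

I0 mul r3: issue@1 deps=(None,None) exec_start@1 write@2
I1 mul r1: issue@2 deps=(None,None) exec_start@2 write@4
I2 add r1: issue@3 deps=(None,None) exec_start@3 write@4
I3 add r4: issue@4 deps=(2,None) exec_start@4 write@5
I4 add r4: issue@5 deps=(3,None) exec_start@5 write@6
I5 mul r1: issue@6 deps=(2,4) exec_start@6 write@7

Answer: 2 4 4 5 6 7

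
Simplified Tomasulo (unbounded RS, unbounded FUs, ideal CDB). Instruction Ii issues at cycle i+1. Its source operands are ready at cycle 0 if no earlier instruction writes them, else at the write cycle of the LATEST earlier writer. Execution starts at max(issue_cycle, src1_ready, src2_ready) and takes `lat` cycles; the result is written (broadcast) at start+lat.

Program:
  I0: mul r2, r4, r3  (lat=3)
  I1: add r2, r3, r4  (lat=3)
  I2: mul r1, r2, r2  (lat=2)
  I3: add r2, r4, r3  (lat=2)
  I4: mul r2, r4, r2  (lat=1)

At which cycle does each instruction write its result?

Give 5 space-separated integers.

Answer: 4 5 7 6 7

Derivation:
I0 mul r2: issue@1 deps=(None,None) exec_start@1 write@4
I1 add r2: issue@2 deps=(None,None) exec_start@2 write@5
I2 mul r1: issue@3 deps=(1,1) exec_start@5 write@7
I3 add r2: issue@4 deps=(None,None) exec_start@4 write@6
I4 mul r2: issue@5 deps=(None,3) exec_start@6 write@7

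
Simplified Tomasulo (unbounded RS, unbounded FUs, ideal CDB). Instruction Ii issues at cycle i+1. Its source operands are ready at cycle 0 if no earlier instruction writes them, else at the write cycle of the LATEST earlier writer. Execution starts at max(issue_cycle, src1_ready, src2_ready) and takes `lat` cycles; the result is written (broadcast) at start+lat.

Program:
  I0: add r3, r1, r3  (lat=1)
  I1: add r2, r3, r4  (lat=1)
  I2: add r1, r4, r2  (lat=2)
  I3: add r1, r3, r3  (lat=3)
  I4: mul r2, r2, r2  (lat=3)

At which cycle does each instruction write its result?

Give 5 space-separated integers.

Answer: 2 3 5 7 8

Derivation:
I0 add r3: issue@1 deps=(None,None) exec_start@1 write@2
I1 add r2: issue@2 deps=(0,None) exec_start@2 write@3
I2 add r1: issue@3 deps=(None,1) exec_start@3 write@5
I3 add r1: issue@4 deps=(0,0) exec_start@4 write@7
I4 mul r2: issue@5 deps=(1,1) exec_start@5 write@8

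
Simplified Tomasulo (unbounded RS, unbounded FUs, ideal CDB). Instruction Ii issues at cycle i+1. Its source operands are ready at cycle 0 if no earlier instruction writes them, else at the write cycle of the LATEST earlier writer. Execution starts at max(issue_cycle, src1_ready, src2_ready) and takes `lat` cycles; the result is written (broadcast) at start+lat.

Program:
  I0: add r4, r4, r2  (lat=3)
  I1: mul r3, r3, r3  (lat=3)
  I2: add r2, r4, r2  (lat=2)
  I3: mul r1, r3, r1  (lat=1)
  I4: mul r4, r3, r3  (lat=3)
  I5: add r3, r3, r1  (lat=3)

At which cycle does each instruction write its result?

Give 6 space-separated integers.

Answer: 4 5 6 6 8 9

Derivation:
I0 add r4: issue@1 deps=(None,None) exec_start@1 write@4
I1 mul r3: issue@2 deps=(None,None) exec_start@2 write@5
I2 add r2: issue@3 deps=(0,None) exec_start@4 write@6
I3 mul r1: issue@4 deps=(1,None) exec_start@5 write@6
I4 mul r4: issue@5 deps=(1,1) exec_start@5 write@8
I5 add r3: issue@6 deps=(1,3) exec_start@6 write@9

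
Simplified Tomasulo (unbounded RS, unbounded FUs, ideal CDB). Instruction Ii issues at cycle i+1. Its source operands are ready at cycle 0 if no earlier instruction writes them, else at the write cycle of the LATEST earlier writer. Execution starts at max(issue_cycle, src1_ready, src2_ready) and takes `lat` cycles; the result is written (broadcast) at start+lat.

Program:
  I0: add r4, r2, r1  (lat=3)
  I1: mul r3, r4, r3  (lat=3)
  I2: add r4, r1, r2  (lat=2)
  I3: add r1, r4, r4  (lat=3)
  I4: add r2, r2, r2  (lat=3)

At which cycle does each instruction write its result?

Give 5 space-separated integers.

I0 add r4: issue@1 deps=(None,None) exec_start@1 write@4
I1 mul r3: issue@2 deps=(0,None) exec_start@4 write@7
I2 add r4: issue@3 deps=(None,None) exec_start@3 write@5
I3 add r1: issue@4 deps=(2,2) exec_start@5 write@8
I4 add r2: issue@5 deps=(None,None) exec_start@5 write@8

Answer: 4 7 5 8 8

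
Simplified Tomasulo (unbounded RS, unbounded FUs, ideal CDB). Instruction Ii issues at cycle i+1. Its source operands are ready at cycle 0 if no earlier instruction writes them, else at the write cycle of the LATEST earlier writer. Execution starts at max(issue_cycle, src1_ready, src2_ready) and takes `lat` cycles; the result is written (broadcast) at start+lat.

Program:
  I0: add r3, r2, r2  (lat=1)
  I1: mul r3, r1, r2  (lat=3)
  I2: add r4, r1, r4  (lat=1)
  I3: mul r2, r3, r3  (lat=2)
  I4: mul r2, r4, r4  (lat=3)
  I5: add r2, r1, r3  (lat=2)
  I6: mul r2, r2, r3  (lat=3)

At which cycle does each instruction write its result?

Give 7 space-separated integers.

Answer: 2 5 4 7 8 8 11

Derivation:
I0 add r3: issue@1 deps=(None,None) exec_start@1 write@2
I1 mul r3: issue@2 deps=(None,None) exec_start@2 write@5
I2 add r4: issue@3 deps=(None,None) exec_start@3 write@4
I3 mul r2: issue@4 deps=(1,1) exec_start@5 write@7
I4 mul r2: issue@5 deps=(2,2) exec_start@5 write@8
I5 add r2: issue@6 deps=(None,1) exec_start@6 write@8
I6 mul r2: issue@7 deps=(5,1) exec_start@8 write@11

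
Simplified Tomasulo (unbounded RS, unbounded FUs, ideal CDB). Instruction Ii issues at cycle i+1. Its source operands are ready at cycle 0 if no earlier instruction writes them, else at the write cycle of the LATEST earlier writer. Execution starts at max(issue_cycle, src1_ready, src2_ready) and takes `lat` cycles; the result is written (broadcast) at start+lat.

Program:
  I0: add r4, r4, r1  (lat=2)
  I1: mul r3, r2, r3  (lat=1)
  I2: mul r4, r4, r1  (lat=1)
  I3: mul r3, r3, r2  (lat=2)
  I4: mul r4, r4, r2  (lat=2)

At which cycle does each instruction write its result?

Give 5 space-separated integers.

Answer: 3 3 4 6 7

Derivation:
I0 add r4: issue@1 deps=(None,None) exec_start@1 write@3
I1 mul r3: issue@2 deps=(None,None) exec_start@2 write@3
I2 mul r4: issue@3 deps=(0,None) exec_start@3 write@4
I3 mul r3: issue@4 deps=(1,None) exec_start@4 write@6
I4 mul r4: issue@5 deps=(2,None) exec_start@5 write@7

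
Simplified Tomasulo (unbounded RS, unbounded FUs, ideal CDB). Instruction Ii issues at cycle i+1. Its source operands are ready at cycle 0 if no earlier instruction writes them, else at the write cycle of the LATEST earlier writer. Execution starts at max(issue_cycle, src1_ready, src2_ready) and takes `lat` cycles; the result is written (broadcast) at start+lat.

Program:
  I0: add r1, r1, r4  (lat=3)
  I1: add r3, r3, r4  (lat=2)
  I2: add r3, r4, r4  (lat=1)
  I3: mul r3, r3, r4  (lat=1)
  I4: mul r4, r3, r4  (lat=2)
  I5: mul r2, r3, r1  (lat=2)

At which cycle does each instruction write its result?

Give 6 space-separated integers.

I0 add r1: issue@1 deps=(None,None) exec_start@1 write@4
I1 add r3: issue@2 deps=(None,None) exec_start@2 write@4
I2 add r3: issue@3 deps=(None,None) exec_start@3 write@4
I3 mul r3: issue@4 deps=(2,None) exec_start@4 write@5
I4 mul r4: issue@5 deps=(3,None) exec_start@5 write@7
I5 mul r2: issue@6 deps=(3,0) exec_start@6 write@8

Answer: 4 4 4 5 7 8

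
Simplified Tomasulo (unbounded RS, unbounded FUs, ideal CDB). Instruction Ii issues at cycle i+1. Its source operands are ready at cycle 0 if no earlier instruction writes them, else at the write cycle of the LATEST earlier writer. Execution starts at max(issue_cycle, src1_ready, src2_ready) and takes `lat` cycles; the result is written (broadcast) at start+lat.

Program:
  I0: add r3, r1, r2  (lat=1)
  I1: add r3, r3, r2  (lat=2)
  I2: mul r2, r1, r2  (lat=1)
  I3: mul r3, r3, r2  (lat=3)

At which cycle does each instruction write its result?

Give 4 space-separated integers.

I0 add r3: issue@1 deps=(None,None) exec_start@1 write@2
I1 add r3: issue@2 deps=(0,None) exec_start@2 write@4
I2 mul r2: issue@3 deps=(None,None) exec_start@3 write@4
I3 mul r3: issue@4 deps=(1,2) exec_start@4 write@7

Answer: 2 4 4 7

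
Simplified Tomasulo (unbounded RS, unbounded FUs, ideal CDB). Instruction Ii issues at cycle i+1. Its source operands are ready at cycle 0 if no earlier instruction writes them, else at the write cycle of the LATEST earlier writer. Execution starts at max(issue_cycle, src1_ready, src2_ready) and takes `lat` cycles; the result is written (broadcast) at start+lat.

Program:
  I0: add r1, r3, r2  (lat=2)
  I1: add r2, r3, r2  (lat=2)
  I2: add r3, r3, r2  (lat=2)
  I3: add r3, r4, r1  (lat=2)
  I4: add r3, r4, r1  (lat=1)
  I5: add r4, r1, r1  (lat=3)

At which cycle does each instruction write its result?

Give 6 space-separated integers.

I0 add r1: issue@1 deps=(None,None) exec_start@1 write@3
I1 add r2: issue@2 deps=(None,None) exec_start@2 write@4
I2 add r3: issue@3 deps=(None,1) exec_start@4 write@6
I3 add r3: issue@4 deps=(None,0) exec_start@4 write@6
I4 add r3: issue@5 deps=(None,0) exec_start@5 write@6
I5 add r4: issue@6 deps=(0,0) exec_start@6 write@9

Answer: 3 4 6 6 6 9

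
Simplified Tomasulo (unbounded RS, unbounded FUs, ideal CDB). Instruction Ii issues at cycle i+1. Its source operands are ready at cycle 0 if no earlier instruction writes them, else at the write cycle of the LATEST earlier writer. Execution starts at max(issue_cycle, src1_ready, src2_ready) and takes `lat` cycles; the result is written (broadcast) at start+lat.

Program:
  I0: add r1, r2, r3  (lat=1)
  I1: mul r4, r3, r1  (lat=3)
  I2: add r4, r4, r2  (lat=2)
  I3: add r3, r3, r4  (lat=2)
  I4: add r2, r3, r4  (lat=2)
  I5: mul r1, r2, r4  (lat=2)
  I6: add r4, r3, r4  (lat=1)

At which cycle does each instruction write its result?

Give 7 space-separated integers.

Answer: 2 5 7 9 11 13 10

Derivation:
I0 add r1: issue@1 deps=(None,None) exec_start@1 write@2
I1 mul r4: issue@2 deps=(None,0) exec_start@2 write@5
I2 add r4: issue@3 deps=(1,None) exec_start@5 write@7
I3 add r3: issue@4 deps=(None,2) exec_start@7 write@9
I4 add r2: issue@5 deps=(3,2) exec_start@9 write@11
I5 mul r1: issue@6 deps=(4,2) exec_start@11 write@13
I6 add r4: issue@7 deps=(3,2) exec_start@9 write@10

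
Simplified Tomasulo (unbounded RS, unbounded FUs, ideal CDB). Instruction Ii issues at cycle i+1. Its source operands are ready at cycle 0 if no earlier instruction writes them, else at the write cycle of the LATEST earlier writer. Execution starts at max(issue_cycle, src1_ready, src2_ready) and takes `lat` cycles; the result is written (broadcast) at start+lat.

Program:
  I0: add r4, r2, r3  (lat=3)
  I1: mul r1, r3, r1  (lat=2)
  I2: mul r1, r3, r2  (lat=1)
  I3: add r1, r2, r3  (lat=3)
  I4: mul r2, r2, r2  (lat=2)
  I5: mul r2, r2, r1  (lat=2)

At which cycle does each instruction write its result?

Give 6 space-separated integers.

Answer: 4 4 4 7 7 9

Derivation:
I0 add r4: issue@1 deps=(None,None) exec_start@1 write@4
I1 mul r1: issue@2 deps=(None,None) exec_start@2 write@4
I2 mul r1: issue@3 deps=(None,None) exec_start@3 write@4
I3 add r1: issue@4 deps=(None,None) exec_start@4 write@7
I4 mul r2: issue@5 deps=(None,None) exec_start@5 write@7
I5 mul r2: issue@6 deps=(4,3) exec_start@7 write@9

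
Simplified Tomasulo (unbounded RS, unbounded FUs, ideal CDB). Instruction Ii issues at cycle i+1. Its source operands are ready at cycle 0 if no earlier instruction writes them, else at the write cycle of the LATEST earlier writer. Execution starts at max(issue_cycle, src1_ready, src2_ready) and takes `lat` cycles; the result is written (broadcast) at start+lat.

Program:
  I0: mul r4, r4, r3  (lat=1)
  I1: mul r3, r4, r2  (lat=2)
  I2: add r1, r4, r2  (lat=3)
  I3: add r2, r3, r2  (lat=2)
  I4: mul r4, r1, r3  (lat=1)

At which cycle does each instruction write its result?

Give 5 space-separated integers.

Answer: 2 4 6 6 7

Derivation:
I0 mul r4: issue@1 deps=(None,None) exec_start@1 write@2
I1 mul r3: issue@2 deps=(0,None) exec_start@2 write@4
I2 add r1: issue@3 deps=(0,None) exec_start@3 write@6
I3 add r2: issue@4 deps=(1,None) exec_start@4 write@6
I4 mul r4: issue@5 deps=(2,1) exec_start@6 write@7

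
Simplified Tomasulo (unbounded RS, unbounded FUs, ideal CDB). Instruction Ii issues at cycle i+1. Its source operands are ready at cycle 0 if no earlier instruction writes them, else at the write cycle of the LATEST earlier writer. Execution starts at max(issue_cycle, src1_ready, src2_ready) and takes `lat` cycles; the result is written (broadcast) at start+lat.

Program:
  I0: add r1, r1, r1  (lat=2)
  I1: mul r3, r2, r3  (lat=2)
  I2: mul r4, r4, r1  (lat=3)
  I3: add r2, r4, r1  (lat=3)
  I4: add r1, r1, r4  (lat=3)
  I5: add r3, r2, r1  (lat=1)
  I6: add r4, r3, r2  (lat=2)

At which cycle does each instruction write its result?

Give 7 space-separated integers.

Answer: 3 4 6 9 9 10 12

Derivation:
I0 add r1: issue@1 deps=(None,None) exec_start@1 write@3
I1 mul r3: issue@2 deps=(None,None) exec_start@2 write@4
I2 mul r4: issue@3 deps=(None,0) exec_start@3 write@6
I3 add r2: issue@4 deps=(2,0) exec_start@6 write@9
I4 add r1: issue@5 deps=(0,2) exec_start@6 write@9
I5 add r3: issue@6 deps=(3,4) exec_start@9 write@10
I6 add r4: issue@7 deps=(5,3) exec_start@10 write@12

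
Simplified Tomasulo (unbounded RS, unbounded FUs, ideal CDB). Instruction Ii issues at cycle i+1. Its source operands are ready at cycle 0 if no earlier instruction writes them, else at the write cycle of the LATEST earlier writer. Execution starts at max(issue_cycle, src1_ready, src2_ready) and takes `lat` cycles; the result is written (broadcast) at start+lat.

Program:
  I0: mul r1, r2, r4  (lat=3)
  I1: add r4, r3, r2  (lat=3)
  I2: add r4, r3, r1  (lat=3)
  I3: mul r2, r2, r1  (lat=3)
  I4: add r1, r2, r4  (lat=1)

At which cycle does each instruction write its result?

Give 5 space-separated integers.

Answer: 4 5 7 7 8

Derivation:
I0 mul r1: issue@1 deps=(None,None) exec_start@1 write@4
I1 add r4: issue@2 deps=(None,None) exec_start@2 write@5
I2 add r4: issue@3 deps=(None,0) exec_start@4 write@7
I3 mul r2: issue@4 deps=(None,0) exec_start@4 write@7
I4 add r1: issue@5 deps=(3,2) exec_start@7 write@8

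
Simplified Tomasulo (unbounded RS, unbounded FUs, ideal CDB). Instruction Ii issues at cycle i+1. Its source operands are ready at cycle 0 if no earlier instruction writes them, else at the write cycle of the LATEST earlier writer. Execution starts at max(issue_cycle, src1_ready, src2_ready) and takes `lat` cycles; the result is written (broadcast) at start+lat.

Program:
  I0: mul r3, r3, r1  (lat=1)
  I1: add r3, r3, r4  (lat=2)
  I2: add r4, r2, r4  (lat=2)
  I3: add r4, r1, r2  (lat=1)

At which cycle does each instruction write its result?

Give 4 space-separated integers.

I0 mul r3: issue@1 deps=(None,None) exec_start@1 write@2
I1 add r3: issue@2 deps=(0,None) exec_start@2 write@4
I2 add r4: issue@3 deps=(None,None) exec_start@3 write@5
I3 add r4: issue@4 deps=(None,None) exec_start@4 write@5

Answer: 2 4 5 5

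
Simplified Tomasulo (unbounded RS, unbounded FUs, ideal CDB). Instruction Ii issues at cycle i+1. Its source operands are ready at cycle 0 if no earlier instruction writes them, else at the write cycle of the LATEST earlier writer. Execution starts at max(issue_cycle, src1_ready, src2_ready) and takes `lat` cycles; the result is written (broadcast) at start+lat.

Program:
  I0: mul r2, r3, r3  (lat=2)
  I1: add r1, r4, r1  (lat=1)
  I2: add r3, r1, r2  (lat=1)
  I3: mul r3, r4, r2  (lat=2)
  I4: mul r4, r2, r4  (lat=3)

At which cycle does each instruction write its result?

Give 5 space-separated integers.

I0 mul r2: issue@1 deps=(None,None) exec_start@1 write@3
I1 add r1: issue@2 deps=(None,None) exec_start@2 write@3
I2 add r3: issue@3 deps=(1,0) exec_start@3 write@4
I3 mul r3: issue@4 deps=(None,0) exec_start@4 write@6
I4 mul r4: issue@5 deps=(0,None) exec_start@5 write@8

Answer: 3 3 4 6 8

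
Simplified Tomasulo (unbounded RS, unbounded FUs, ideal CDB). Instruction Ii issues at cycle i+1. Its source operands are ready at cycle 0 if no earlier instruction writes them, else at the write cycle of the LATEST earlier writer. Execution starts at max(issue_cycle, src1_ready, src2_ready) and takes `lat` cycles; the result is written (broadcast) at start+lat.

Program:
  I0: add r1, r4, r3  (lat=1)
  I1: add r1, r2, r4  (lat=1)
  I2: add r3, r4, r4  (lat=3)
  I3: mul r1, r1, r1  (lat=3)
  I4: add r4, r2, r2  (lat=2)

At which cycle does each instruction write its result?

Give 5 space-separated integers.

I0 add r1: issue@1 deps=(None,None) exec_start@1 write@2
I1 add r1: issue@2 deps=(None,None) exec_start@2 write@3
I2 add r3: issue@3 deps=(None,None) exec_start@3 write@6
I3 mul r1: issue@4 deps=(1,1) exec_start@4 write@7
I4 add r4: issue@5 deps=(None,None) exec_start@5 write@7

Answer: 2 3 6 7 7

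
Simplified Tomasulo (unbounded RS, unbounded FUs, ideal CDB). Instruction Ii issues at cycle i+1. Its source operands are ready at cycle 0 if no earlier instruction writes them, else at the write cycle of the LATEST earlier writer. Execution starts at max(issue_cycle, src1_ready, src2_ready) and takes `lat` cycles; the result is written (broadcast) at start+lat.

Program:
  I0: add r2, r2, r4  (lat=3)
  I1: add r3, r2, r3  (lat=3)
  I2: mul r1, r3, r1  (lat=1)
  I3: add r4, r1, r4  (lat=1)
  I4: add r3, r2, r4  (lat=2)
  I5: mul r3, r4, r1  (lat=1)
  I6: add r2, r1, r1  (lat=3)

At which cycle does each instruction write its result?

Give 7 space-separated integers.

I0 add r2: issue@1 deps=(None,None) exec_start@1 write@4
I1 add r3: issue@2 deps=(0,None) exec_start@4 write@7
I2 mul r1: issue@3 deps=(1,None) exec_start@7 write@8
I3 add r4: issue@4 deps=(2,None) exec_start@8 write@9
I4 add r3: issue@5 deps=(0,3) exec_start@9 write@11
I5 mul r3: issue@6 deps=(3,2) exec_start@9 write@10
I6 add r2: issue@7 deps=(2,2) exec_start@8 write@11

Answer: 4 7 8 9 11 10 11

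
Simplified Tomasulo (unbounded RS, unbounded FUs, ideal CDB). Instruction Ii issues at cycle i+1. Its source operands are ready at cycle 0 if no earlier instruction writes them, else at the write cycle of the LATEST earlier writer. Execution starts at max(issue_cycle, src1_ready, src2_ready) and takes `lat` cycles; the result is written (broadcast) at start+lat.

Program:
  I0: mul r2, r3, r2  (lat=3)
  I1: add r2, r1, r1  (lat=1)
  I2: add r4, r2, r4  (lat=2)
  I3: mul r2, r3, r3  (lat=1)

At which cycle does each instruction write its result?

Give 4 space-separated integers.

I0 mul r2: issue@1 deps=(None,None) exec_start@1 write@4
I1 add r2: issue@2 deps=(None,None) exec_start@2 write@3
I2 add r4: issue@3 deps=(1,None) exec_start@3 write@5
I3 mul r2: issue@4 deps=(None,None) exec_start@4 write@5

Answer: 4 3 5 5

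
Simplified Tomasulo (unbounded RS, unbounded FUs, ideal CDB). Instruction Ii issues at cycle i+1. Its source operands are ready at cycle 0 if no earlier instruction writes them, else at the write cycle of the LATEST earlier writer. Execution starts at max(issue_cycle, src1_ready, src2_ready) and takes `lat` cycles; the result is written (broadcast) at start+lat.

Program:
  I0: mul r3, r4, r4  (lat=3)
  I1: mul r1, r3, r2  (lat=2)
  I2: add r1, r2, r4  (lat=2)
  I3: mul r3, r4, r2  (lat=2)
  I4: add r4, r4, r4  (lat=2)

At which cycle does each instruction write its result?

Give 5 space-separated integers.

I0 mul r3: issue@1 deps=(None,None) exec_start@1 write@4
I1 mul r1: issue@2 deps=(0,None) exec_start@4 write@6
I2 add r1: issue@3 deps=(None,None) exec_start@3 write@5
I3 mul r3: issue@4 deps=(None,None) exec_start@4 write@6
I4 add r4: issue@5 deps=(None,None) exec_start@5 write@7

Answer: 4 6 5 6 7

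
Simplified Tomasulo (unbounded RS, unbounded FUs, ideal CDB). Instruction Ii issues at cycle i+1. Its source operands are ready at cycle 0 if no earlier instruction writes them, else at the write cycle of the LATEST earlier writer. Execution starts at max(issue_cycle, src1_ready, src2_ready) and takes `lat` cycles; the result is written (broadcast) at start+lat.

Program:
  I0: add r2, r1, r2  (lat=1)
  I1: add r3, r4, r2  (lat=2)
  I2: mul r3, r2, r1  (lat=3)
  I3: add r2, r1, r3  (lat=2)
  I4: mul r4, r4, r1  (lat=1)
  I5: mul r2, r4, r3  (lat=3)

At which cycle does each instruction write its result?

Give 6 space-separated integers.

Answer: 2 4 6 8 6 9

Derivation:
I0 add r2: issue@1 deps=(None,None) exec_start@1 write@2
I1 add r3: issue@2 deps=(None,0) exec_start@2 write@4
I2 mul r3: issue@3 deps=(0,None) exec_start@3 write@6
I3 add r2: issue@4 deps=(None,2) exec_start@6 write@8
I4 mul r4: issue@5 deps=(None,None) exec_start@5 write@6
I5 mul r2: issue@6 deps=(4,2) exec_start@6 write@9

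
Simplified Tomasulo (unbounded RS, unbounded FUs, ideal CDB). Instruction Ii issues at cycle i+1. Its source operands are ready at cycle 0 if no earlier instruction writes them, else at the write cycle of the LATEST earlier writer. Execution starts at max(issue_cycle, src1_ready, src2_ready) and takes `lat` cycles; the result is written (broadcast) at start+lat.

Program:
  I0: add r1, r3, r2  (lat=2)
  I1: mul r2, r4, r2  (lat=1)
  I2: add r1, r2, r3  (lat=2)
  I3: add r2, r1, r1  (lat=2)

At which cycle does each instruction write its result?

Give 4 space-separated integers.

I0 add r1: issue@1 deps=(None,None) exec_start@1 write@3
I1 mul r2: issue@2 deps=(None,None) exec_start@2 write@3
I2 add r1: issue@3 deps=(1,None) exec_start@3 write@5
I3 add r2: issue@4 deps=(2,2) exec_start@5 write@7

Answer: 3 3 5 7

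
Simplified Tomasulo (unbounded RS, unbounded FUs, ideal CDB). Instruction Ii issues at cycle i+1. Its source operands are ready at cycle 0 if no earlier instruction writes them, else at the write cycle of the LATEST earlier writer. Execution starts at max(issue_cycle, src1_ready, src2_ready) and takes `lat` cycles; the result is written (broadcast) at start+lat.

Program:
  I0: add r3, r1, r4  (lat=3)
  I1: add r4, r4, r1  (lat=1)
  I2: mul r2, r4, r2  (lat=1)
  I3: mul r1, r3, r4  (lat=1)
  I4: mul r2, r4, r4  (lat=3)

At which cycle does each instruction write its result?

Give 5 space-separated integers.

I0 add r3: issue@1 deps=(None,None) exec_start@1 write@4
I1 add r4: issue@2 deps=(None,None) exec_start@2 write@3
I2 mul r2: issue@3 deps=(1,None) exec_start@3 write@4
I3 mul r1: issue@4 deps=(0,1) exec_start@4 write@5
I4 mul r2: issue@5 deps=(1,1) exec_start@5 write@8

Answer: 4 3 4 5 8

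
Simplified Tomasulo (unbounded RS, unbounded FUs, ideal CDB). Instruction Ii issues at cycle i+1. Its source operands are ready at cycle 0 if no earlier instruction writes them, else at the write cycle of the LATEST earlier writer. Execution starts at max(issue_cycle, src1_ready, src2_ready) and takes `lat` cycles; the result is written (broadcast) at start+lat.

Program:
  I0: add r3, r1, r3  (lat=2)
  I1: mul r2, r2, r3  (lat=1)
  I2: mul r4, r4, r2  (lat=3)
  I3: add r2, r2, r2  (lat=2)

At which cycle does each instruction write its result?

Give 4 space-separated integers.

Answer: 3 4 7 6

Derivation:
I0 add r3: issue@1 deps=(None,None) exec_start@1 write@3
I1 mul r2: issue@2 deps=(None,0) exec_start@3 write@4
I2 mul r4: issue@3 deps=(None,1) exec_start@4 write@7
I3 add r2: issue@4 deps=(1,1) exec_start@4 write@6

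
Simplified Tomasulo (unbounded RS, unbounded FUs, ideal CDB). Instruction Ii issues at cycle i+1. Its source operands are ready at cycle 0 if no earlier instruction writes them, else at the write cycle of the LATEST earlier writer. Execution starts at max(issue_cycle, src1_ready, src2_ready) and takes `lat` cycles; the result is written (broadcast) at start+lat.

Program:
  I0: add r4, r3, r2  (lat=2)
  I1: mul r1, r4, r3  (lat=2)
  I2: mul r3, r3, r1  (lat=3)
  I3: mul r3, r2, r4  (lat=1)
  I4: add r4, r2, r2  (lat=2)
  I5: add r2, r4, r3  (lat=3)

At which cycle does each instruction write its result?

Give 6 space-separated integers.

I0 add r4: issue@1 deps=(None,None) exec_start@1 write@3
I1 mul r1: issue@2 deps=(0,None) exec_start@3 write@5
I2 mul r3: issue@3 deps=(None,1) exec_start@5 write@8
I3 mul r3: issue@4 deps=(None,0) exec_start@4 write@5
I4 add r4: issue@5 deps=(None,None) exec_start@5 write@7
I5 add r2: issue@6 deps=(4,3) exec_start@7 write@10

Answer: 3 5 8 5 7 10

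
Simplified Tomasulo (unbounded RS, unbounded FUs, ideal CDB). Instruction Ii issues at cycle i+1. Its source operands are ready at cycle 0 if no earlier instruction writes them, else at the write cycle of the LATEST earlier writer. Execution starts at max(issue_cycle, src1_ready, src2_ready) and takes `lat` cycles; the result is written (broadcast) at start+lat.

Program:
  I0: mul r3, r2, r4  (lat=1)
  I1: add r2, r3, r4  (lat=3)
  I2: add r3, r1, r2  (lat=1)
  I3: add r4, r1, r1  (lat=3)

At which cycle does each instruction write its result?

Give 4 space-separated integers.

Answer: 2 5 6 7

Derivation:
I0 mul r3: issue@1 deps=(None,None) exec_start@1 write@2
I1 add r2: issue@2 deps=(0,None) exec_start@2 write@5
I2 add r3: issue@3 deps=(None,1) exec_start@5 write@6
I3 add r4: issue@4 deps=(None,None) exec_start@4 write@7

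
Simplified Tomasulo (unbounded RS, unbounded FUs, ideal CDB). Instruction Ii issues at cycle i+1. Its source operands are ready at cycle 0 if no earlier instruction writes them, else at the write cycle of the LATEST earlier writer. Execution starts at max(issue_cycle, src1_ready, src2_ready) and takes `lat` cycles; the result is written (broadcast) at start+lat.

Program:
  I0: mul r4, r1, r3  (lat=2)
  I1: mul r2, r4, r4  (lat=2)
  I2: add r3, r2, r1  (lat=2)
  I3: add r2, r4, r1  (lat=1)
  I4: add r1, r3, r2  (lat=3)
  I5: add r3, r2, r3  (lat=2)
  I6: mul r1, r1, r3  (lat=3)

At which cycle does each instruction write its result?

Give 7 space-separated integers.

I0 mul r4: issue@1 deps=(None,None) exec_start@1 write@3
I1 mul r2: issue@2 deps=(0,0) exec_start@3 write@5
I2 add r3: issue@3 deps=(1,None) exec_start@5 write@7
I3 add r2: issue@4 deps=(0,None) exec_start@4 write@5
I4 add r1: issue@5 deps=(2,3) exec_start@7 write@10
I5 add r3: issue@6 deps=(3,2) exec_start@7 write@9
I6 mul r1: issue@7 deps=(4,5) exec_start@10 write@13

Answer: 3 5 7 5 10 9 13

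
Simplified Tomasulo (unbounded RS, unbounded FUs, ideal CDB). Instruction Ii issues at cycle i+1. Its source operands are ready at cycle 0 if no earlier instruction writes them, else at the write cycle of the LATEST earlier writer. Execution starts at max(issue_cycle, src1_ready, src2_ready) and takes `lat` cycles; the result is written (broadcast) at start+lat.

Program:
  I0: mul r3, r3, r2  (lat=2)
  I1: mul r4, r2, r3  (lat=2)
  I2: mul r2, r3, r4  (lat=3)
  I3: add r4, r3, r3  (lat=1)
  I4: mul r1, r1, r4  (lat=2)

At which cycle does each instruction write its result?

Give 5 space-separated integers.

Answer: 3 5 8 5 7

Derivation:
I0 mul r3: issue@1 deps=(None,None) exec_start@1 write@3
I1 mul r4: issue@2 deps=(None,0) exec_start@3 write@5
I2 mul r2: issue@3 deps=(0,1) exec_start@5 write@8
I3 add r4: issue@4 deps=(0,0) exec_start@4 write@5
I4 mul r1: issue@5 deps=(None,3) exec_start@5 write@7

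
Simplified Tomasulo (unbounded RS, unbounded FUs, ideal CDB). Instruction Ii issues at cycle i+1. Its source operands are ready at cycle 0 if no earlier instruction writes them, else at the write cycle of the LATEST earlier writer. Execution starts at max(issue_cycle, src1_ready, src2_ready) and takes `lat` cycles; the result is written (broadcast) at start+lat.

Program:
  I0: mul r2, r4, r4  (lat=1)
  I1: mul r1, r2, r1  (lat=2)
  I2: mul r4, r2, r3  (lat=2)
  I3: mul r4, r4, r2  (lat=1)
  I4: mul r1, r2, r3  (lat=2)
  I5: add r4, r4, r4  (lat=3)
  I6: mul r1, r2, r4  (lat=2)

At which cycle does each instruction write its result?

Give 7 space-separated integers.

Answer: 2 4 5 6 7 9 11

Derivation:
I0 mul r2: issue@1 deps=(None,None) exec_start@1 write@2
I1 mul r1: issue@2 deps=(0,None) exec_start@2 write@4
I2 mul r4: issue@3 deps=(0,None) exec_start@3 write@5
I3 mul r4: issue@4 deps=(2,0) exec_start@5 write@6
I4 mul r1: issue@5 deps=(0,None) exec_start@5 write@7
I5 add r4: issue@6 deps=(3,3) exec_start@6 write@9
I6 mul r1: issue@7 deps=(0,5) exec_start@9 write@11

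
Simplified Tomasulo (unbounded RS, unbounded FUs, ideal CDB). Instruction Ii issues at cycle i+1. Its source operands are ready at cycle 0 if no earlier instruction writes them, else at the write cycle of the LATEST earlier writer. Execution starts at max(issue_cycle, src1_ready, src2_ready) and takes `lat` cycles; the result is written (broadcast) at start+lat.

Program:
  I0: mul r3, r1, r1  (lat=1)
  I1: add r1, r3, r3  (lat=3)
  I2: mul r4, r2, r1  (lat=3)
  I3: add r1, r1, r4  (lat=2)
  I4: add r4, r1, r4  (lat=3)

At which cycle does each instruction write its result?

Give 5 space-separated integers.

Answer: 2 5 8 10 13

Derivation:
I0 mul r3: issue@1 deps=(None,None) exec_start@1 write@2
I1 add r1: issue@2 deps=(0,0) exec_start@2 write@5
I2 mul r4: issue@3 deps=(None,1) exec_start@5 write@8
I3 add r1: issue@4 deps=(1,2) exec_start@8 write@10
I4 add r4: issue@5 deps=(3,2) exec_start@10 write@13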